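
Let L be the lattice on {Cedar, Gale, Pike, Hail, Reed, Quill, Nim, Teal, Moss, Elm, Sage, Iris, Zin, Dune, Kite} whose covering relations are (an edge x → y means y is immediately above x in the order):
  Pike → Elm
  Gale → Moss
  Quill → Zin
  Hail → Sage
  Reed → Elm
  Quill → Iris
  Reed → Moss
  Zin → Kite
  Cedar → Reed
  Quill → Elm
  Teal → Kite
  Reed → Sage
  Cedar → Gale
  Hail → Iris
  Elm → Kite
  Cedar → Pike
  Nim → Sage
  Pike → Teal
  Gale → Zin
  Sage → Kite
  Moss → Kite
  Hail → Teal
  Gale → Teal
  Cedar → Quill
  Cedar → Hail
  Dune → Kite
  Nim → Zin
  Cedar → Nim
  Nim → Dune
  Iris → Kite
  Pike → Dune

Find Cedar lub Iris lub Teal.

Common upper bounds of {Cedar, Iris, Teal}: Kite.
The least among these is Kite.

Kite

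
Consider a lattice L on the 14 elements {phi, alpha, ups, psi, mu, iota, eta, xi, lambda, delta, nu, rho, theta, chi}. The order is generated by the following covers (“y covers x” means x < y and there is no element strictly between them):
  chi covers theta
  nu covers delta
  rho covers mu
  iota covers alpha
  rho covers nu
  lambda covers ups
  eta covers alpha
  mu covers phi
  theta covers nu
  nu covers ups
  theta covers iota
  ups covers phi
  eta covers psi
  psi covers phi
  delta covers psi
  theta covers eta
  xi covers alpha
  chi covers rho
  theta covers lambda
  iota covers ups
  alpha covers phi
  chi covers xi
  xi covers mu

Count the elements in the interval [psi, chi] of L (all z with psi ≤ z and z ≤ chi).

7

The interval [psi, chi] = {chi, delta, eta, nu, psi, rho, theta}, which has 7 elements.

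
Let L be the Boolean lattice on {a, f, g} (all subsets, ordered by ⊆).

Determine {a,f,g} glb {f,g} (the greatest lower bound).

{f,g}

Under ⊆, meet is intersection: {a,f,g} ∩ {f,g} = {f,g}.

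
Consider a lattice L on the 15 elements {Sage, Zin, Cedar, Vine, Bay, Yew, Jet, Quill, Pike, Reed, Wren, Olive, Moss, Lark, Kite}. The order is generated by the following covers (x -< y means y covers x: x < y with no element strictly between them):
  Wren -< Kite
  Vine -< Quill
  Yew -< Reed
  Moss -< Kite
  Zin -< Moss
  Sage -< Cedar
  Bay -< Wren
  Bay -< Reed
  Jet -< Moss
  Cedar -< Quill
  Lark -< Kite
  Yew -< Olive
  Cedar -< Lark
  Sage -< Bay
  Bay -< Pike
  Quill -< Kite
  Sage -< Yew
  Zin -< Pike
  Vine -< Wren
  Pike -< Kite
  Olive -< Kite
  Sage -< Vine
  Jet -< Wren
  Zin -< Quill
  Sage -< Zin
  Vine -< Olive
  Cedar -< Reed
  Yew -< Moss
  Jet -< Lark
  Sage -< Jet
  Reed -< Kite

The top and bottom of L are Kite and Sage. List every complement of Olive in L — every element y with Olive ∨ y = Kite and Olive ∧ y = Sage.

Bay, Cedar, Jet, Lark, Pike, Zin

Need y with Olive ∨ y = Kite and Olive ∧ y = Sage.
Checking each element gives: Bay, Cedar, Jet, Lark, Pike, Zin.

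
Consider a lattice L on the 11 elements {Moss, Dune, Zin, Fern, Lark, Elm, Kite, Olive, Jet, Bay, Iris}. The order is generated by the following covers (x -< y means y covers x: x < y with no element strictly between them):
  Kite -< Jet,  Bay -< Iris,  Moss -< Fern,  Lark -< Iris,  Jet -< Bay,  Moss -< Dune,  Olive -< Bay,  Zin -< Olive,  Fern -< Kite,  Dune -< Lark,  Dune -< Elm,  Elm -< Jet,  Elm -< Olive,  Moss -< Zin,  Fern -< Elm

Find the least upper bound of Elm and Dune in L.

Common upper bounds of {Elm, Dune}: Bay, Elm, Iris, Jet, Olive.
The least among these is Elm.

Elm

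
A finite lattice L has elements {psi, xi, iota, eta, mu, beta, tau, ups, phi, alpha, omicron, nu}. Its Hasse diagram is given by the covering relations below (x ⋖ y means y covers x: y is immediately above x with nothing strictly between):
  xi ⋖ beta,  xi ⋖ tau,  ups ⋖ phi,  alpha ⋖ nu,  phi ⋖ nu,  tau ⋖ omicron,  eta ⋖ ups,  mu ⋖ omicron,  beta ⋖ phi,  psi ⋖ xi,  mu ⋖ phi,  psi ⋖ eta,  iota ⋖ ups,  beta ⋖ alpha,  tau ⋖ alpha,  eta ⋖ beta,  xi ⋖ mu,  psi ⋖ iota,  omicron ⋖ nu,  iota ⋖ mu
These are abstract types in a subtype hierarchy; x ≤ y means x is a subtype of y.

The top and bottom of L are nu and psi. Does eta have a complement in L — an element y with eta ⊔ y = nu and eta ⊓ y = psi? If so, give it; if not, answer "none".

Need y with eta ∨ y = nu and eta ∧ y = psi.
Checking each element gives: omicron.

omicron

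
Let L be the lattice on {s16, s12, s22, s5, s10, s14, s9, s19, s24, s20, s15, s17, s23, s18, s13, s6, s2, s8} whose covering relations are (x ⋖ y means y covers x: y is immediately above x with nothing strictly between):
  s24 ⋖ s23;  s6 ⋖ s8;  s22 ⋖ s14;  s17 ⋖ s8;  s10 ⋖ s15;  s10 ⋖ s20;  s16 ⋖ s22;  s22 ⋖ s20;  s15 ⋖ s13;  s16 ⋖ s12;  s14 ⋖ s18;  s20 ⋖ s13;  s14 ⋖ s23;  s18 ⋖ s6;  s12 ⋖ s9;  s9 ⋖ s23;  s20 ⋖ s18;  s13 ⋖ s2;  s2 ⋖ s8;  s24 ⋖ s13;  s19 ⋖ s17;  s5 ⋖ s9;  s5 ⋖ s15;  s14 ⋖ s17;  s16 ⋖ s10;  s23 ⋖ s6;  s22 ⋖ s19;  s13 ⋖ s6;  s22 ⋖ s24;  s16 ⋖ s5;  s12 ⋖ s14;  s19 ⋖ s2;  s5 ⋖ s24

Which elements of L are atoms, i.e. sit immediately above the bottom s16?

The atoms are exactly the elements that cover s16: s10, s12, s22, s5.

s10, s12, s22, s5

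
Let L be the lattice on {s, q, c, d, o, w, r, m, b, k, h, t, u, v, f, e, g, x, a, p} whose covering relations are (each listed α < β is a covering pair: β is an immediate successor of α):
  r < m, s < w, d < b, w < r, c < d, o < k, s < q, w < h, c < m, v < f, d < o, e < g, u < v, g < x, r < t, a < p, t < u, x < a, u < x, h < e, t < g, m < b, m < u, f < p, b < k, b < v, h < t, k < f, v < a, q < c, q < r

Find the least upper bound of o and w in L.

Common upper bounds of {o, w}: f, k, p.
The least among these is k.

k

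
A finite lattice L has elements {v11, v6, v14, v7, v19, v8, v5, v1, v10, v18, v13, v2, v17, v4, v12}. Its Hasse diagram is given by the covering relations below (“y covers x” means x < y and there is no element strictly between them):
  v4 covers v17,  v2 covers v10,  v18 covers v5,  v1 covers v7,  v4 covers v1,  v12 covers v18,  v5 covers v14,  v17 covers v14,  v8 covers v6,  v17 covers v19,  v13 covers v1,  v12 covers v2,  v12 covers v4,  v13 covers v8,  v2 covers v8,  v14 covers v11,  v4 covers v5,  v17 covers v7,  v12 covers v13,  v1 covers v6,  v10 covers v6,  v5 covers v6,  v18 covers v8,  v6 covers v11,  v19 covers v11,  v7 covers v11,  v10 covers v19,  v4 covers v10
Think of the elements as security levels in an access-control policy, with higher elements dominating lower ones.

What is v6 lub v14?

v5

Common upper bounds of {v6, v14}: v12, v18, v4, v5.
The least among these is v5.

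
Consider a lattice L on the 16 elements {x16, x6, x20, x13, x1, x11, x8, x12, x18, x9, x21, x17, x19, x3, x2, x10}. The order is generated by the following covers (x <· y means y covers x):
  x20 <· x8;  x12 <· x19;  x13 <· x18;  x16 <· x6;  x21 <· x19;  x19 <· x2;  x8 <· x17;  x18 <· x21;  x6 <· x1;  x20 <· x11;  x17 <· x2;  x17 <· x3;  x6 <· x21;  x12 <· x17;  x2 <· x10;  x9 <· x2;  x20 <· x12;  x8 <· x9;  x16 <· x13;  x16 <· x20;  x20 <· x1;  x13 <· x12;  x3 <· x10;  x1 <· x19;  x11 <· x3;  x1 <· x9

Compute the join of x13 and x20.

Common upper bounds of {x13, x20}: x10, x12, x17, x19, x2, x3.
The least among these is x12.

x12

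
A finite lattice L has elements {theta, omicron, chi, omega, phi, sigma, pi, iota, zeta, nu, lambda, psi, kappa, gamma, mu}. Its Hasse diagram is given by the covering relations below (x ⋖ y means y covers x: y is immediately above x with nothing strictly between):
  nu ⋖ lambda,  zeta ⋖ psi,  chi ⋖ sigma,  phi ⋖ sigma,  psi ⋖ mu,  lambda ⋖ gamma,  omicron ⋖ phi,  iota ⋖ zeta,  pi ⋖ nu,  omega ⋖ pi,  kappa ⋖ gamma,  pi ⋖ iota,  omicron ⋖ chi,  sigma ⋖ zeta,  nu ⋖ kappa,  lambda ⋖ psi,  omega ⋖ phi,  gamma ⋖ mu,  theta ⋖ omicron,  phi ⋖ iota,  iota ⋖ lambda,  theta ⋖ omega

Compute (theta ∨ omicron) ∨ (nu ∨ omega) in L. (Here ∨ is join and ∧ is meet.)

theta ∨ omicron = omicron
nu ∨ omega = nu
omicron ∨ nu = lambda

lambda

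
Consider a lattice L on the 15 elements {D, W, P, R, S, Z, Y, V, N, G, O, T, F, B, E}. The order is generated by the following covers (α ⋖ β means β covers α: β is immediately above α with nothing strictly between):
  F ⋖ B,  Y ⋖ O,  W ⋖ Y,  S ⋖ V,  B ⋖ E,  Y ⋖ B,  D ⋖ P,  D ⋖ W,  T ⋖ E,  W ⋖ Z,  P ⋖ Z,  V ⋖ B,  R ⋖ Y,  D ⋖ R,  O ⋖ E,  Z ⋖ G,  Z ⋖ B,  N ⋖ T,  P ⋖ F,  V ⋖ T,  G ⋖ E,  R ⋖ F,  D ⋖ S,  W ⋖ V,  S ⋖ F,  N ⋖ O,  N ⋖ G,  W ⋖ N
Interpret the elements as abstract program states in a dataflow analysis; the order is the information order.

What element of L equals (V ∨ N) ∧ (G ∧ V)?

V ∨ N = T
G ∧ V = W
T ∧ W = W

W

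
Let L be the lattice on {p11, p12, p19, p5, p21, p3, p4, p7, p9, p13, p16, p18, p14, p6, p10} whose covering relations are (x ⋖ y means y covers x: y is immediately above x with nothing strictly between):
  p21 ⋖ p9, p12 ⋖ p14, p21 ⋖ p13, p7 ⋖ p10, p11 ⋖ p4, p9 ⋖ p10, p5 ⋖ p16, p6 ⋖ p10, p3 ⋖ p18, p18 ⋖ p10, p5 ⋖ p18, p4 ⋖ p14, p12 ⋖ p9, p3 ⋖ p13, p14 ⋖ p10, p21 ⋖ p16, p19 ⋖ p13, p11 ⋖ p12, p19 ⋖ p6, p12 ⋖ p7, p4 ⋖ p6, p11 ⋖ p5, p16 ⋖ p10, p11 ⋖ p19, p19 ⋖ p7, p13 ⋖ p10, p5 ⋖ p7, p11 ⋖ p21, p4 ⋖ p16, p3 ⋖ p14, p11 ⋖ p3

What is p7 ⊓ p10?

p7

Common lower bounds of {p7, p10}: p11, p12, p19, p5, p7.
The greatest among these is p7.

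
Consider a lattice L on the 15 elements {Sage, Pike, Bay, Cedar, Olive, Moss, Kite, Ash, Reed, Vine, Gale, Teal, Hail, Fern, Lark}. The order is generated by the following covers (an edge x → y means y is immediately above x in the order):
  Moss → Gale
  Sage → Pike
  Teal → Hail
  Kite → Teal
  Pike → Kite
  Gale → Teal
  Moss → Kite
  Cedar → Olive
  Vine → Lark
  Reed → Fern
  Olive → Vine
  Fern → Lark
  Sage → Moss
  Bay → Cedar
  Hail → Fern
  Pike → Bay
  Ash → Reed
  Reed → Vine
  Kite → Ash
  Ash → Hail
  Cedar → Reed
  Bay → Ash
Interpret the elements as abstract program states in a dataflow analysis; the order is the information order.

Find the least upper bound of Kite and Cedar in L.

Reed

Common upper bounds of {Kite, Cedar}: Fern, Lark, Reed, Vine.
The least among these is Reed.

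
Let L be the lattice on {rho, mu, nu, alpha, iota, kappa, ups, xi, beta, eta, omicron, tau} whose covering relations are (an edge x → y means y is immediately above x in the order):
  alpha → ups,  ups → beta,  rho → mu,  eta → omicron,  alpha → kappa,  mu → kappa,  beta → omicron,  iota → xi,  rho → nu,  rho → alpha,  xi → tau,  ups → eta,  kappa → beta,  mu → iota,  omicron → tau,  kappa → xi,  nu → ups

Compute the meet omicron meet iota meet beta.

mu

Common lower bounds of {omicron, iota, beta}: mu, rho.
The greatest among these is mu.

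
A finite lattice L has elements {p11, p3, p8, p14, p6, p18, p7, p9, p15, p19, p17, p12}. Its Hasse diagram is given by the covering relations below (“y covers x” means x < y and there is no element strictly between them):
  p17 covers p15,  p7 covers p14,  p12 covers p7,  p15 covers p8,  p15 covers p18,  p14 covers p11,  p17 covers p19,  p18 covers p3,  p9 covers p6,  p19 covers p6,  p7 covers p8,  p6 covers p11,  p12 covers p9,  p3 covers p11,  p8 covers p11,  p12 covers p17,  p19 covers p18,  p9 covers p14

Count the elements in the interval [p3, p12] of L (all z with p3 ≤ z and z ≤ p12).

The interval [p3, p12] = {p12, p15, p17, p18, p19, p3}, which has 6 elements.

6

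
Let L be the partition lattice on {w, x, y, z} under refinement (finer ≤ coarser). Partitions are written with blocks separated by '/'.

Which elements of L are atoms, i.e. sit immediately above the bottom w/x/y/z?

The atoms are exactly the elements that cover w/x/y/z: w/x/yz, w/xy/z, w/xz/y, wx/y/z, wy/x/z, wz/x/y.

w/x/yz, w/xy/z, w/xz/y, wx/y/z, wy/x/z, wz/x/y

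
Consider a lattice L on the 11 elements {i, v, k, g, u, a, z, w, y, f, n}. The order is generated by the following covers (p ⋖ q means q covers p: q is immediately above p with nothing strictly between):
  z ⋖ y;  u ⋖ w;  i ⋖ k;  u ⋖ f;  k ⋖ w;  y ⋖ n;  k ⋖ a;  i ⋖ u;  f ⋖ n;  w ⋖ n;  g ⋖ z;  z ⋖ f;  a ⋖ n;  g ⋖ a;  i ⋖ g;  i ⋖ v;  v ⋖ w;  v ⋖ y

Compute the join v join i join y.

y

Common upper bounds of {v, i, y}: n, y.
The least among these is y.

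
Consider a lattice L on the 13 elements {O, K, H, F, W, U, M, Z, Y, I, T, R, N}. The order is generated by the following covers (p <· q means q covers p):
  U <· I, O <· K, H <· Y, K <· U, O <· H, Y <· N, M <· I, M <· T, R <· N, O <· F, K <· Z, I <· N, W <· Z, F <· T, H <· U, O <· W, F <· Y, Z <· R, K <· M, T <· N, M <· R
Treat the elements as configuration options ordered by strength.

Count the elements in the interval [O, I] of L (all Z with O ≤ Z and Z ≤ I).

The interval [O, I] = {H, I, K, M, O, U}, which has 6 elements.

6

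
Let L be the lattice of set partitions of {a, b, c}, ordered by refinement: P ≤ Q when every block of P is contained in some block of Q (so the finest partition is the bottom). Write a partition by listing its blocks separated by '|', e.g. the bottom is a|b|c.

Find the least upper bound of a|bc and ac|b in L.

The join of a|bc and ac|b merges any blocks that overlap across the partitions, giving abc.

abc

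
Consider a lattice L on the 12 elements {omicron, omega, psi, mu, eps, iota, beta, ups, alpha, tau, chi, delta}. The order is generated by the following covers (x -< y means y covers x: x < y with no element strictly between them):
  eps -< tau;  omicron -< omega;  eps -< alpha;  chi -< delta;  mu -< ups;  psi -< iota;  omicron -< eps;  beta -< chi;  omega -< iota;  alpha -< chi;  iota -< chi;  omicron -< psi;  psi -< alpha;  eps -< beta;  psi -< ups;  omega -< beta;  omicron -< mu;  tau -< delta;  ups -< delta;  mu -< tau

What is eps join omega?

beta

Common upper bounds of {eps, omega}: beta, chi, delta.
The least among these is beta.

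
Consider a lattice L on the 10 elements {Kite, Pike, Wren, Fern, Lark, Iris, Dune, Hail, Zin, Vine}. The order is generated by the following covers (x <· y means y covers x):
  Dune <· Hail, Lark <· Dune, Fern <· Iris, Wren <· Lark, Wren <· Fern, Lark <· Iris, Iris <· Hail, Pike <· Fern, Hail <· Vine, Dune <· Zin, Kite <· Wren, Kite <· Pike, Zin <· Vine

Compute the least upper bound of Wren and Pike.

Common upper bounds of {Wren, Pike}: Fern, Hail, Iris, Vine.
The least among these is Fern.

Fern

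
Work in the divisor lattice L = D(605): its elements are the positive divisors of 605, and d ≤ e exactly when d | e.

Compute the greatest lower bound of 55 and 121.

Common lower bounds of {55, 121}: 1, 11.
The greatest among these is 11.

11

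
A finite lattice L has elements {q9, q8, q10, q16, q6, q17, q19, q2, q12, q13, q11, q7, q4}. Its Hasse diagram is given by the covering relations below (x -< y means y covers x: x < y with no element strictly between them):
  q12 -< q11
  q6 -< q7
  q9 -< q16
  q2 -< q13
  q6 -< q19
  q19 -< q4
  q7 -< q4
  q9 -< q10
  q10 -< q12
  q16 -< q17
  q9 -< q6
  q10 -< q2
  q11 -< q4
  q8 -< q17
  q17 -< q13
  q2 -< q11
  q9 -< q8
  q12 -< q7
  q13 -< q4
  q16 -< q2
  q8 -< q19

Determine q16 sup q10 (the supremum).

Common upper bounds of {q16, q10}: q11, q13, q2, q4.
The least among these is q2.

q2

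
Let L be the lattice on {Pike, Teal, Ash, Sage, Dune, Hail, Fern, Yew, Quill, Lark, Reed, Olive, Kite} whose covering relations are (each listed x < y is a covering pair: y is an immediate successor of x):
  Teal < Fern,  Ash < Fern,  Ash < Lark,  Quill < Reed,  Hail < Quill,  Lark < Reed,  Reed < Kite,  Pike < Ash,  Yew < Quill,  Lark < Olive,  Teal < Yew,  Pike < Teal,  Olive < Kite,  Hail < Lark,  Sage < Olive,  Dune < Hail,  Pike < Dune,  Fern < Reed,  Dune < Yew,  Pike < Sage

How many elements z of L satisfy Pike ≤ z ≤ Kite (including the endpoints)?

The interval [Pike, Kite] = {Ash, Dune, Fern, Hail, Kite, Lark, Olive, Pike, Quill, Reed, Sage, Teal, Yew}, which has 13 elements.

13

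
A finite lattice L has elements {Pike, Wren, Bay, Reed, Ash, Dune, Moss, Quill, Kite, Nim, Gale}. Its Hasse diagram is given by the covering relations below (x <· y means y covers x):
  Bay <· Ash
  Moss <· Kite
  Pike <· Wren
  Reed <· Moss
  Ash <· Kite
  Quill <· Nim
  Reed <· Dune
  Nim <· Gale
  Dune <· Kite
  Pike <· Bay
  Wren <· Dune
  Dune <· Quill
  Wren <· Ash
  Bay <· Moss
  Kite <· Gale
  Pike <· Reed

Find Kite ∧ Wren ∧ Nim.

Common lower bounds of {Kite, Wren, Nim}: Pike, Wren.
The greatest among these is Wren.

Wren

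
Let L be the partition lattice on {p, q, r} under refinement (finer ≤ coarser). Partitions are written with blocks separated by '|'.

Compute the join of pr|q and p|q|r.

The join of pr|q and p|q|r merges any blocks that overlap across the partitions, giving pr|q.

pr|q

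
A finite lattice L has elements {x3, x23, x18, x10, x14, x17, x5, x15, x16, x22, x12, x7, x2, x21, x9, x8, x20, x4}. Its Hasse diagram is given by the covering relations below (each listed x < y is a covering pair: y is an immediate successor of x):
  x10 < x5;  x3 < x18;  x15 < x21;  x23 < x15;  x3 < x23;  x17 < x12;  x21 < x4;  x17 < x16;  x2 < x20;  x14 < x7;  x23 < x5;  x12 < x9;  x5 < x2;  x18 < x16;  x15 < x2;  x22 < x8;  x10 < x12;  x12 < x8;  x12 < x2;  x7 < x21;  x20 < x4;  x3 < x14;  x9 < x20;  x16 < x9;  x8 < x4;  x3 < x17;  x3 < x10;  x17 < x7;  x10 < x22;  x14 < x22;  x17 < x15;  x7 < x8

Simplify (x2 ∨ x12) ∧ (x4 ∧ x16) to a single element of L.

x2 ∨ x12 = x2
x4 ∧ x16 = x16
x2 ∧ x16 = x17

x17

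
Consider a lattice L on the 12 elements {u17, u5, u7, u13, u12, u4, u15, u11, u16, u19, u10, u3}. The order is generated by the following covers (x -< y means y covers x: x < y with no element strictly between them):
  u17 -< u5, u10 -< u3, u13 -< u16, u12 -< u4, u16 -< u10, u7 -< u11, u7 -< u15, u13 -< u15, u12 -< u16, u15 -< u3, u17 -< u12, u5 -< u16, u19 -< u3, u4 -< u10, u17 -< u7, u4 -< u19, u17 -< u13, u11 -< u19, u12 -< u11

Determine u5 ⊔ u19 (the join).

Common upper bounds of {u5, u19}: u3.
The least among these is u3.

u3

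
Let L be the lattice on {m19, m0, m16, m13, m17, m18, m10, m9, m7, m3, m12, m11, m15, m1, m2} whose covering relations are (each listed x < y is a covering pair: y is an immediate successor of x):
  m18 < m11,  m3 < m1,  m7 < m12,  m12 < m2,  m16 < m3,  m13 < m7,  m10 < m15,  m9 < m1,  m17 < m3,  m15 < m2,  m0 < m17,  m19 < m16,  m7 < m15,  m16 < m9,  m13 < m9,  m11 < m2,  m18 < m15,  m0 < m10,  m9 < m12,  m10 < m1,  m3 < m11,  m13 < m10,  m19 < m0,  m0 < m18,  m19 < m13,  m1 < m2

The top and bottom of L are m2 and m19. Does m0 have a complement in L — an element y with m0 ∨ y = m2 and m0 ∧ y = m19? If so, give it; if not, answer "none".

Need y with m0 ∨ y = m2 and m0 ∧ y = m19.
Checking each element gives: m12.

m12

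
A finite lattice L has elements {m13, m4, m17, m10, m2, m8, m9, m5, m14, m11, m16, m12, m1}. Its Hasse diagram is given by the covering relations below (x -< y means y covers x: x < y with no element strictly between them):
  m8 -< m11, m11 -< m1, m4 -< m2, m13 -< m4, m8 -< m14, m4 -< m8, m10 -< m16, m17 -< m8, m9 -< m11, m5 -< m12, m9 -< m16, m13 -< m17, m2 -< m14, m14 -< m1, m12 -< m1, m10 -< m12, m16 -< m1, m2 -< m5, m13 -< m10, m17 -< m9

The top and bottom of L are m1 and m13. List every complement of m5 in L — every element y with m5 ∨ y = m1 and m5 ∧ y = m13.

Need y with m5 ∨ y = m1 and m5 ∧ y = m13.
Checking each element gives: m16, m17, m9.

m16, m17, m9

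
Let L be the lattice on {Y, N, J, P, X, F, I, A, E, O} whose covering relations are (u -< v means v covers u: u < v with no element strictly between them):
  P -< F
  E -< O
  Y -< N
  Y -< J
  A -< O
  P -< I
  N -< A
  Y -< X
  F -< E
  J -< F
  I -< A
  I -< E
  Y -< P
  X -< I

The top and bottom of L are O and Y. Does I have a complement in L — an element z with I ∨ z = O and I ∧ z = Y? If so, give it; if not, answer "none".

none

For every candidate z, either I ∨ z ≠ O or I ∧ z ≠ Y; no complement exists.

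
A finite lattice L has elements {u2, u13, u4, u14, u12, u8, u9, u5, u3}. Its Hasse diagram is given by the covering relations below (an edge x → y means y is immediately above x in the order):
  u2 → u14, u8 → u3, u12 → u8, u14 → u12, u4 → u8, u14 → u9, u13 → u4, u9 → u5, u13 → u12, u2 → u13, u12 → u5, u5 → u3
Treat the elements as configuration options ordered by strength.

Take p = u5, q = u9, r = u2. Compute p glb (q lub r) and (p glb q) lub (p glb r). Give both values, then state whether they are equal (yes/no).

u9; u9; yes

q lub r = u9, so p glb (q lub r) = u5 glb u9 = u9.
p glb q = u9 and p glb r = u2, so (p glb q) lub (p glb r) = u9 lub u2 = u9.
Equal: yes.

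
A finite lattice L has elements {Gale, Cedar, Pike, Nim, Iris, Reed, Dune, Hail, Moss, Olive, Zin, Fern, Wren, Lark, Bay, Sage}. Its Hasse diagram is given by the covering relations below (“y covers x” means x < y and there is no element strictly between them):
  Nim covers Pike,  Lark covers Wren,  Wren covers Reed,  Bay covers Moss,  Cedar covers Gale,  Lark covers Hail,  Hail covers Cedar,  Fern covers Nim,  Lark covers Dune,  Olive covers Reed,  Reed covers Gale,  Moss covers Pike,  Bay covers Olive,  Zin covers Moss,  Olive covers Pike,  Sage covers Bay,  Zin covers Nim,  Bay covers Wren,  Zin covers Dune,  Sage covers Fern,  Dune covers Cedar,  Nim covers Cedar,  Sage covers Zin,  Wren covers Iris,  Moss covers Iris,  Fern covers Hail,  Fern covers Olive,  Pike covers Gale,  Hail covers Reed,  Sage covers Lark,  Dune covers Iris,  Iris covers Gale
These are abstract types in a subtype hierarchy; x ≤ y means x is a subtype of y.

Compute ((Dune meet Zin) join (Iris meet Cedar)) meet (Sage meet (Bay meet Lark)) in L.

Dune ∧ Zin = Dune
Iris ∧ Cedar = Gale
Dune ∨ Gale = Dune
Bay ∧ Lark = Wren
Sage ∧ Wren = Wren
Dune ∧ Wren = Iris

Iris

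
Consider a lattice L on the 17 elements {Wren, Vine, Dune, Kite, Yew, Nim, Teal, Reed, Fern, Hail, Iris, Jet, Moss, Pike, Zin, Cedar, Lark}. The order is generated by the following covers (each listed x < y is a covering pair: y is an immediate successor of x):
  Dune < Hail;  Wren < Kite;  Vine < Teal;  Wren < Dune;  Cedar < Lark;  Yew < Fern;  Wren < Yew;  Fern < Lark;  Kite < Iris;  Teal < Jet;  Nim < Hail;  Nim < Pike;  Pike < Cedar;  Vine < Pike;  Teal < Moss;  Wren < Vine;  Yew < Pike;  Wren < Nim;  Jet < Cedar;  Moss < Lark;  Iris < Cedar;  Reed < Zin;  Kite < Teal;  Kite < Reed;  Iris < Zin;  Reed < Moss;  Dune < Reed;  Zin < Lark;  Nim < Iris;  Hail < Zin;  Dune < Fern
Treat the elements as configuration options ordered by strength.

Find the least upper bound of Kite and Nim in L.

Iris

Common upper bounds of {Kite, Nim}: Cedar, Iris, Lark, Zin.
The least among these is Iris.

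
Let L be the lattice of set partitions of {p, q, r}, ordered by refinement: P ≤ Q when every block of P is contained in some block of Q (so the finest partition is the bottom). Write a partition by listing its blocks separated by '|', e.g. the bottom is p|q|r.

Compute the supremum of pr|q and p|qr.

pqr

Common upper bounds of {pr|q, p|qr}: pqr.
The least among these is pqr.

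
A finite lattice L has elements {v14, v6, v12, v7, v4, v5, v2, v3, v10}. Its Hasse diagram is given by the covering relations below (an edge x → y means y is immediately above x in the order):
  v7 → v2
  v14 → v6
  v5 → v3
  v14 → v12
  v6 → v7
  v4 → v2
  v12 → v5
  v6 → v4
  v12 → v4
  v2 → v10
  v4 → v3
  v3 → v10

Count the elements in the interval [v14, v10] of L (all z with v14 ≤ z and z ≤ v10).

The interval [v14, v10] = {v10, v12, v14, v2, v3, v4, v5, v6, v7}, which has 9 elements.

9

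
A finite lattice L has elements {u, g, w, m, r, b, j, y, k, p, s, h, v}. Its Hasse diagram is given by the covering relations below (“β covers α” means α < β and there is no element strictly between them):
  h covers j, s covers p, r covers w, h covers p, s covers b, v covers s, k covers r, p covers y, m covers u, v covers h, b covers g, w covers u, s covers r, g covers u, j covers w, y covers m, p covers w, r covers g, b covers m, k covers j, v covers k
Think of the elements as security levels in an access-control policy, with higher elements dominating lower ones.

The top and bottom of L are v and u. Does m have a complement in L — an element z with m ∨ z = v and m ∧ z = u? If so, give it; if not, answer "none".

Need z with m ∨ z = v and m ∧ z = u.
Checking each element gives: k.

k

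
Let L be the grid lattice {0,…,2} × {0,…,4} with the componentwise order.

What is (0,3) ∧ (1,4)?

(0,3)

In a product of chains, the meet is componentwise min, giving (0,3).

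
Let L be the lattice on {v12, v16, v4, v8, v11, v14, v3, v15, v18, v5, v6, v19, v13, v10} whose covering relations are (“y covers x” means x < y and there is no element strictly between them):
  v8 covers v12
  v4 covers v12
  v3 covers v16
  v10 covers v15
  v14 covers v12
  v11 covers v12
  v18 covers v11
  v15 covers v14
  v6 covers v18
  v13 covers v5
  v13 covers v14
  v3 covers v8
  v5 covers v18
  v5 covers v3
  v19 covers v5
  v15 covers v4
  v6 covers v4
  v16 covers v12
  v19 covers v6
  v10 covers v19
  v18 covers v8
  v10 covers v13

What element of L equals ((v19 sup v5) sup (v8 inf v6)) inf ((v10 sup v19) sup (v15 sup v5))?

v19 ∨ v5 = v19
v8 ∧ v6 = v8
v19 ∨ v8 = v19
v10 ∨ v19 = v10
v15 ∨ v5 = v10
v10 ∨ v10 = v10
v19 ∧ v10 = v19

v19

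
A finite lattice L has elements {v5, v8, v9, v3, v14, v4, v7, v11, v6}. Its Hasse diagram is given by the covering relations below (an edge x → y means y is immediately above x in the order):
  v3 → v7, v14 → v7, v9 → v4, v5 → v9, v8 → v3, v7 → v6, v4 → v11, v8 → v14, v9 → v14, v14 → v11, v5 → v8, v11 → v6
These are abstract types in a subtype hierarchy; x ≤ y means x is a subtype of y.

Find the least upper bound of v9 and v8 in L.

Common upper bounds of {v9, v8}: v11, v14, v6, v7.
The least among these is v14.

v14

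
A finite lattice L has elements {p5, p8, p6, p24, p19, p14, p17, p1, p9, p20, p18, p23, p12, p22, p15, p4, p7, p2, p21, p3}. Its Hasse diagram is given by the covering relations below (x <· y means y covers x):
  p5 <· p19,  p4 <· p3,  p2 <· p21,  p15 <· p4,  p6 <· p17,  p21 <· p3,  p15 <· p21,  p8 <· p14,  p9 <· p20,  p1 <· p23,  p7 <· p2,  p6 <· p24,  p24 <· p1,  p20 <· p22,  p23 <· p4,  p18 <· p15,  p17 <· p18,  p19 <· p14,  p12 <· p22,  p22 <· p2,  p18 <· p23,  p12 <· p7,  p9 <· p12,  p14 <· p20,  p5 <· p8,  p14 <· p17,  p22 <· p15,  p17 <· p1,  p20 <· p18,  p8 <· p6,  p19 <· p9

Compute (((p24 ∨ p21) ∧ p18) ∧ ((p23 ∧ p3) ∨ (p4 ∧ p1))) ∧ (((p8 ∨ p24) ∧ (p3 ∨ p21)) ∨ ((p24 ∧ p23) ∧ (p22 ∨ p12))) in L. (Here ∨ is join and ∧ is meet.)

p6

p24 ∨ p21 = p3
p3 ∧ p18 = p18
p23 ∧ p3 = p23
p4 ∧ p1 = p1
p23 ∨ p1 = p23
p18 ∧ p23 = p18
p8 ∨ p24 = p24
p3 ∨ p21 = p3
p24 ∧ p3 = p24
p24 ∧ p23 = p24
p22 ∨ p12 = p22
p24 ∧ p22 = p8
p24 ∨ p8 = p24
p18 ∧ p24 = p6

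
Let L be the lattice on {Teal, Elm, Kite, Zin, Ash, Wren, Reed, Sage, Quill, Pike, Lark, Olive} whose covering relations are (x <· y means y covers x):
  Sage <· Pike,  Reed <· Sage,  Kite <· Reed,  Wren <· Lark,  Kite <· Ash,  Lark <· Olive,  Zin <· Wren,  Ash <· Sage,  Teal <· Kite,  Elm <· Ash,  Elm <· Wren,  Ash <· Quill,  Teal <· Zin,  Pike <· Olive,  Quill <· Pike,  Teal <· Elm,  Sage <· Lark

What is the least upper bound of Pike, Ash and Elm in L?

Common upper bounds of {Pike, Ash, Elm}: Olive, Pike.
The least among these is Pike.

Pike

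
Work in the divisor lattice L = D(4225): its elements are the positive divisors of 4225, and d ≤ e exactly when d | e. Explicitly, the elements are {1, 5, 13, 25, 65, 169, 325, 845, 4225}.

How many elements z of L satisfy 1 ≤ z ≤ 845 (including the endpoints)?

The interval [1, 845] = {1, 13, 169, 5, 65, 845}, which has 6 elements.

6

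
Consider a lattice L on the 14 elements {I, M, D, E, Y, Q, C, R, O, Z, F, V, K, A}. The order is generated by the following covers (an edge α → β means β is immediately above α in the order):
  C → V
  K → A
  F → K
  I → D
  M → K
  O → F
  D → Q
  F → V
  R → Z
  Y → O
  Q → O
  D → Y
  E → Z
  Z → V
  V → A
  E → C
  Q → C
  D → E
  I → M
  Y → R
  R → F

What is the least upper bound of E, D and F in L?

Common upper bounds of {E, D, F}: A, V.
The least among these is V.

V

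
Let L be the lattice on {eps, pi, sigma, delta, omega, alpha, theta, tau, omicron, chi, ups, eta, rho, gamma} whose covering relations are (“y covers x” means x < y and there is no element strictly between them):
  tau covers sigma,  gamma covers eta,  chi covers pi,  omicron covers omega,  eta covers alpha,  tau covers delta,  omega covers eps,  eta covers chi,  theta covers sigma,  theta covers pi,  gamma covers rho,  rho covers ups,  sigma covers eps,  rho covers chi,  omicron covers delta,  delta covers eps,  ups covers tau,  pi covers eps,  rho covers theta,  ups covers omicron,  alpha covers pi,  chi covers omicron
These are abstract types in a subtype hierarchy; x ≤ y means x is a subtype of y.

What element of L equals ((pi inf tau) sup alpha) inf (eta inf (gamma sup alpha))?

pi ∧ tau = eps
eps ∨ alpha = alpha
gamma ∨ alpha = gamma
eta ∧ gamma = eta
alpha ∧ eta = alpha

alpha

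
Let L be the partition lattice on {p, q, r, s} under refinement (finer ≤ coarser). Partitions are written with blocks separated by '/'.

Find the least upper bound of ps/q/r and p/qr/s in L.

ps/qr

The join of ps/q/r and p/qr/s merges any blocks that overlap across the partitions, giving ps/qr.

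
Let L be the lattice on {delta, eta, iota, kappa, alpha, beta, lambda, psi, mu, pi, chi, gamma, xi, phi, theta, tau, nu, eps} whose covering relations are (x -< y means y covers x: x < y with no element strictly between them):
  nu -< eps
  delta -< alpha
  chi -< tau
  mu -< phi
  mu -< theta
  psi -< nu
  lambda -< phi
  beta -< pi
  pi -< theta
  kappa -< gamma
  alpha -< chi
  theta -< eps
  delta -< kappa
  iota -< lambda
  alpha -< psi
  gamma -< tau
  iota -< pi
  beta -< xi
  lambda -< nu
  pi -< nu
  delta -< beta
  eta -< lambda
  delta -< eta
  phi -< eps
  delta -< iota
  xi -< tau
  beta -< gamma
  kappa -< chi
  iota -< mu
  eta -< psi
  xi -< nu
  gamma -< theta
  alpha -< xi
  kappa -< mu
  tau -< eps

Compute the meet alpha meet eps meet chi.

Common lower bounds of {alpha, eps, chi}: alpha, delta.
The greatest among these is alpha.

alpha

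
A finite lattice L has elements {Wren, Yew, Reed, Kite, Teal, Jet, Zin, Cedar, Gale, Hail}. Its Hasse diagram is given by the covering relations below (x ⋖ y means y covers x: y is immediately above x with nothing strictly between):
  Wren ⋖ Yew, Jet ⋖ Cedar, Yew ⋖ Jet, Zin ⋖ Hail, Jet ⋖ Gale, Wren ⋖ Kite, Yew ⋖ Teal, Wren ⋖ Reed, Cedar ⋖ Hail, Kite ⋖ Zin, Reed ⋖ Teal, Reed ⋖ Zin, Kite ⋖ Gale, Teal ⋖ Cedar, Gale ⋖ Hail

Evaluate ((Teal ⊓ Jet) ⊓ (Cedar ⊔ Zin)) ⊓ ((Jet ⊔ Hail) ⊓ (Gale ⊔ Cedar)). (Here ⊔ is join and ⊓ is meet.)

Teal ∧ Jet = Yew
Cedar ∨ Zin = Hail
Yew ∧ Hail = Yew
Jet ∨ Hail = Hail
Gale ∨ Cedar = Hail
Hail ∧ Hail = Hail
Yew ∧ Hail = Yew

Yew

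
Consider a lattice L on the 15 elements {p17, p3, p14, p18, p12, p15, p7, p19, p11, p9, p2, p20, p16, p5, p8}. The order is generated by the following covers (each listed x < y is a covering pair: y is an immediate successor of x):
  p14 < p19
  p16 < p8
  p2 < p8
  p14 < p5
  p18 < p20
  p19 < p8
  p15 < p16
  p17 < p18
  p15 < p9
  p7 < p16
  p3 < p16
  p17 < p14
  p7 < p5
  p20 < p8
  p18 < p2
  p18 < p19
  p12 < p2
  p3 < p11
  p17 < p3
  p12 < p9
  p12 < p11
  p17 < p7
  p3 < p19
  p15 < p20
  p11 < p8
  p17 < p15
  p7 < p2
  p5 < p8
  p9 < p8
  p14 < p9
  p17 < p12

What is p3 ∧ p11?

p3

Common lower bounds of {p3, p11}: p17, p3.
The greatest among these is p3.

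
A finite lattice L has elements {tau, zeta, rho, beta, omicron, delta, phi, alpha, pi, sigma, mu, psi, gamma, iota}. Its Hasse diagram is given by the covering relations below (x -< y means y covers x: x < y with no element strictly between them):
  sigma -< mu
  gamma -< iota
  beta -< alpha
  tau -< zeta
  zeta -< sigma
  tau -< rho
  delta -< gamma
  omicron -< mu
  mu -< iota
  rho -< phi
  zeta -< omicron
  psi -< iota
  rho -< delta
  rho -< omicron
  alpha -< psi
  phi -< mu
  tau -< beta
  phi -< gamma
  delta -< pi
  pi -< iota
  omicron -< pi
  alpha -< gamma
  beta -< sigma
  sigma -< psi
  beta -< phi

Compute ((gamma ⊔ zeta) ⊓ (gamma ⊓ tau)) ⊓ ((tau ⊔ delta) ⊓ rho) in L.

gamma ∨ zeta = iota
gamma ∧ tau = tau
iota ∧ tau = tau
tau ∨ delta = delta
delta ∧ rho = rho
tau ∧ rho = tau

tau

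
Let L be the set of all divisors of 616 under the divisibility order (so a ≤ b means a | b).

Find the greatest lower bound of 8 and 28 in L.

4

In the divisibility order, the meet is the greatest common divisor: gcd(8, 28) = 4.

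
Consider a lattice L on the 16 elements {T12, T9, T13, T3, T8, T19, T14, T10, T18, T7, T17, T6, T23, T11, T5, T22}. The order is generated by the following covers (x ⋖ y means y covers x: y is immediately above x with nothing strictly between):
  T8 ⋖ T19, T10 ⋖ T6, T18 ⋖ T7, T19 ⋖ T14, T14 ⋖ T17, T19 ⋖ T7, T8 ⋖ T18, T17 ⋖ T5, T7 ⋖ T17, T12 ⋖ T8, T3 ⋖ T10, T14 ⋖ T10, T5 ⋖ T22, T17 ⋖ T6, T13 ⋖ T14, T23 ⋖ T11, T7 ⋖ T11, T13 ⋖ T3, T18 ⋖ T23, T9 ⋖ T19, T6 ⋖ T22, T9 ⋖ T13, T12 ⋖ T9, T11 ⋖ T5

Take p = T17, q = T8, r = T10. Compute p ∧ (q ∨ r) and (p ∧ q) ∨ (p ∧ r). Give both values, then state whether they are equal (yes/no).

q ∨ r = T10, so p ∧ (q ∨ r) = T17 ∧ T10 = T14.
p ∧ q = T8 and p ∧ r = T14, so (p ∧ q) ∨ (p ∧ r) = T8 ∨ T14 = T14.
Equal: yes.

T14; T14; yes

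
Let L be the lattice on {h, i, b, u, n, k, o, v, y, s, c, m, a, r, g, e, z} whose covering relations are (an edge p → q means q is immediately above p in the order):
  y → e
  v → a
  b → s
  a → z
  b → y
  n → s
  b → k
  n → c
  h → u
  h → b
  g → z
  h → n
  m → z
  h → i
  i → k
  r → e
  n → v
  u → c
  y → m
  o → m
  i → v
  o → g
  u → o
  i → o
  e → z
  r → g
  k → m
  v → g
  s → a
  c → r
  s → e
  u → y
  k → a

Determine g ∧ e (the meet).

Common lower bounds of {g, e}: c, h, n, r, u.
The greatest among these is r.

r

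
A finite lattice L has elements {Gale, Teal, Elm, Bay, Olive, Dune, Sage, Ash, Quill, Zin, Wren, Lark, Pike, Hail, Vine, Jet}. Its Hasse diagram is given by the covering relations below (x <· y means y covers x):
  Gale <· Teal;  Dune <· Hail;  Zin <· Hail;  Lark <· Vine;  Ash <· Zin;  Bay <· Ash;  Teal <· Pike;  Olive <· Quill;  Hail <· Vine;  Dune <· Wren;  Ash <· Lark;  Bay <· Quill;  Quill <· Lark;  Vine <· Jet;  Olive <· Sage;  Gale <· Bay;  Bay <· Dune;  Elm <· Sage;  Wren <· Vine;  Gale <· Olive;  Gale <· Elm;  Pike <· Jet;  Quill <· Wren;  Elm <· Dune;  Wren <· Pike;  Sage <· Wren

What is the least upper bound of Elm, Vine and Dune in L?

Vine

Common upper bounds of {Elm, Vine, Dune}: Jet, Vine.
The least among these is Vine.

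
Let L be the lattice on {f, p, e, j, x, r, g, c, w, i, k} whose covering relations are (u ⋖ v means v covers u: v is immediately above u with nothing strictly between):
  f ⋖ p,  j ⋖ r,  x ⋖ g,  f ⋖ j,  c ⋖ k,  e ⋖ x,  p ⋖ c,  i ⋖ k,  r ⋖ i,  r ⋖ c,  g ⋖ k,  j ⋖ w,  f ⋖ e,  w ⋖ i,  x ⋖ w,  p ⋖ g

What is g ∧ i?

Common lower bounds of {g, i}: e, f, x.
The greatest among these is x.

x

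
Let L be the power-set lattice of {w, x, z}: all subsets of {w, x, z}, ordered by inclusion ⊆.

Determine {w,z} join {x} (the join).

{w,x,z}

Under ⊆, join is union: {w,z} ∪ {x} = {w,x,z}.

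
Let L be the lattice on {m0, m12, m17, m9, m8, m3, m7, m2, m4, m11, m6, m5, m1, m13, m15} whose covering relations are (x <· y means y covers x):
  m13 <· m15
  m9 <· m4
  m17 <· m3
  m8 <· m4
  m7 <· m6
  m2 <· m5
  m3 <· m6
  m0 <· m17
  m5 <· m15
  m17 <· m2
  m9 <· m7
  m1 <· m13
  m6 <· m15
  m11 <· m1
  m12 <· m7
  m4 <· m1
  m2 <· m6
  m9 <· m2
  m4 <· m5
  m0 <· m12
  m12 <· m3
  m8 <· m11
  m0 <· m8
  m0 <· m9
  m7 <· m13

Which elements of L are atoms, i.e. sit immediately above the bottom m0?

m12, m17, m8, m9

The atoms are exactly the elements that cover m0: m12, m17, m8, m9.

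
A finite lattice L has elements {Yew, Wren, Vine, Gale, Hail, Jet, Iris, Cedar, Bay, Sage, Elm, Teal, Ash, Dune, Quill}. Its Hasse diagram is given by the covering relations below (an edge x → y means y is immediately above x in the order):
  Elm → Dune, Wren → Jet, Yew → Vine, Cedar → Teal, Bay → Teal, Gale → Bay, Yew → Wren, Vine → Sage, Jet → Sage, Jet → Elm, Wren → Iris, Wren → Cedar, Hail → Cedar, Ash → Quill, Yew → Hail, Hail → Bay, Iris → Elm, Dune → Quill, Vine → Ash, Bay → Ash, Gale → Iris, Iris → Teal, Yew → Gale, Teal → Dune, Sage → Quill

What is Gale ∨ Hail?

Bay

Common upper bounds of {Gale, Hail}: Ash, Bay, Dune, Quill, Teal.
The least among these is Bay.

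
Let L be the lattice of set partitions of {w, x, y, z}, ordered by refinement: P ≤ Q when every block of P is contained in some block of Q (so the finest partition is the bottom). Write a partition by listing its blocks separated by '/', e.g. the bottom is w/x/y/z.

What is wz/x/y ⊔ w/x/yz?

The join of wz/x/y and w/x/yz merges any blocks that overlap across the partitions, giving wyz/x.

wyz/x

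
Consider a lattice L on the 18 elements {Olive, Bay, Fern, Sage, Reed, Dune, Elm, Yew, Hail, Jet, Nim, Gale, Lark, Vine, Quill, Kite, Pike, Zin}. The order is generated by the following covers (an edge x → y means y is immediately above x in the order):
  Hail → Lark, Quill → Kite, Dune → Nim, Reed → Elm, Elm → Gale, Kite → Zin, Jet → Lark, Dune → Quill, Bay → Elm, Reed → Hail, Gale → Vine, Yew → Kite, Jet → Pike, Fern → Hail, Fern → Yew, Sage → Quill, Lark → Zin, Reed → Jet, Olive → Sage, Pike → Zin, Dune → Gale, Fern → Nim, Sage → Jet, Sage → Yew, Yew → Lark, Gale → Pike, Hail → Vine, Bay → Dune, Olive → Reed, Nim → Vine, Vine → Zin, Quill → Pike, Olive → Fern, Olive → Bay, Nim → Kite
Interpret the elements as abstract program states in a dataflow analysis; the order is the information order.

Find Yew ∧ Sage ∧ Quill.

Common lower bounds of {Yew, Sage, Quill}: Olive, Sage.
The greatest among these is Sage.

Sage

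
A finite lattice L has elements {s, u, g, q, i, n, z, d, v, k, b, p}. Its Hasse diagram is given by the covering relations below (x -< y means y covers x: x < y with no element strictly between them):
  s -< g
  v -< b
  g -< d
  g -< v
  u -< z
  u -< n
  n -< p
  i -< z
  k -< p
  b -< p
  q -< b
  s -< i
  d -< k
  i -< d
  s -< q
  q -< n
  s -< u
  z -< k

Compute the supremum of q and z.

Common upper bounds of {q, z}: p.
The least among these is p.

p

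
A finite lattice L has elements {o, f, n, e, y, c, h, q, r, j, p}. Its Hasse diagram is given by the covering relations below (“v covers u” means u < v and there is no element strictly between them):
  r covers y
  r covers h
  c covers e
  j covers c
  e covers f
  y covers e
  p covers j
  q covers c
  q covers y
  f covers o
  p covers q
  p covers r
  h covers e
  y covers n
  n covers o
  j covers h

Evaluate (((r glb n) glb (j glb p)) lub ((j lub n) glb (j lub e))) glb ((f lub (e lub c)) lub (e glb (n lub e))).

r ∧ n = n
j ∧ p = j
n ∧ j = o
j ∨ n = p
j ∨ e = j
p ∧ j = j
o ∨ j = j
e ∨ c = c
f ∨ c = c
n ∨ e = y
e ∧ y = e
c ∨ e = c
j ∧ c = c

c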